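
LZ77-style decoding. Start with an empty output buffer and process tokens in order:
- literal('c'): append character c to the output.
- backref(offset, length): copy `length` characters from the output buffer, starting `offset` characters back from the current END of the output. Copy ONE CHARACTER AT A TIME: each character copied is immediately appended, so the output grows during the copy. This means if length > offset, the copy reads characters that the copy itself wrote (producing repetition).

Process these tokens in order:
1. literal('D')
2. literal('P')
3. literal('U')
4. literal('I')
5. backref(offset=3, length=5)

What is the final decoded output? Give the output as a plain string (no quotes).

Answer: DPUIPUIPU

Derivation:
Token 1: literal('D'). Output: "D"
Token 2: literal('P'). Output: "DP"
Token 3: literal('U'). Output: "DPU"
Token 4: literal('I'). Output: "DPUI"
Token 5: backref(off=3, len=5) (overlapping!). Copied 'PUIPU' from pos 1. Output: "DPUIPUIPU"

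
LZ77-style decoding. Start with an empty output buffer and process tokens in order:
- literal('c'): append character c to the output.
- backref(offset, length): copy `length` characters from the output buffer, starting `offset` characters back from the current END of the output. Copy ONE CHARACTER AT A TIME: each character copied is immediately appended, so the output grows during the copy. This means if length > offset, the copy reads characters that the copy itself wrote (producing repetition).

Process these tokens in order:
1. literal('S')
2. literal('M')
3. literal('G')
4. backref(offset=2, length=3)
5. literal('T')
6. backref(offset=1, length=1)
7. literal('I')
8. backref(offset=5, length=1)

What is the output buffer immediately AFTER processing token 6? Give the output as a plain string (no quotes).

Answer: SMGMGMTT

Derivation:
Token 1: literal('S'). Output: "S"
Token 2: literal('M'). Output: "SM"
Token 3: literal('G'). Output: "SMG"
Token 4: backref(off=2, len=3) (overlapping!). Copied 'MGM' from pos 1. Output: "SMGMGM"
Token 5: literal('T'). Output: "SMGMGMT"
Token 6: backref(off=1, len=1). Copied 'T' from pos 6. Output: "SMGMGMTT"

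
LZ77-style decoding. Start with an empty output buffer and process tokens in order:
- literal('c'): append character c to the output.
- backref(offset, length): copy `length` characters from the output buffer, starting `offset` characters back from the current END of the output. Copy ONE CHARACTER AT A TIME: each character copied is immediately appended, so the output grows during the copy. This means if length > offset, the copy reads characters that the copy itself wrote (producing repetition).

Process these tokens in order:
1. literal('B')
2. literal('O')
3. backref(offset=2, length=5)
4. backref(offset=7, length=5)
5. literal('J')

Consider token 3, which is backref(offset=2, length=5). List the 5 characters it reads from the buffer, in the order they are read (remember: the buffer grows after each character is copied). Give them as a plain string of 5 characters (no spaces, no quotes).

Token 1: literal('B'). Output: "B"
Token 2: literal('O'). Output: "BO"
Token 3: backref(off=2, len=5). Buffer before: "BO" (len 2)
  byte 1: read out[0]='B', append. Buffer now: "BOB"
  byte 2: read out[1]='O', append. Buffer now: "BOBO"
  byte 3: read out[2]='B', append. Buffer now: "BOBOB"
  byte 4: read out[3]='O', append. Buffer now: "BOBOBO"
  byte 5: read out[4]='B', append. Buffer now: "BOBOBOB"

Answer: BOBOB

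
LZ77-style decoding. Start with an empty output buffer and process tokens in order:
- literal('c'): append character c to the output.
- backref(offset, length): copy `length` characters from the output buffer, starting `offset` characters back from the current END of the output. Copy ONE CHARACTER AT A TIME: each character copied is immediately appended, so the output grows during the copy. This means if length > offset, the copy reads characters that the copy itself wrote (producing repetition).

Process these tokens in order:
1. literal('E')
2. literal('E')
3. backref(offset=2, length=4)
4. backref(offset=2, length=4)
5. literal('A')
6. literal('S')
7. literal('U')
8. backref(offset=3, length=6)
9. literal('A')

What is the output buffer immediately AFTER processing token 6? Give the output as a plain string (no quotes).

Token 1: literal('E'). Output: "E"
Token 2: literal('E'). Output: "EE"
Token 3: backref(off=2, len=4) (overlapping!). Copied 'EEEE' from pos 0. Output: "EEEEEE"
Token 4: backref(off=2, len=4) (overlapping!). Copied 'EEEE' from pos 4. Output: "EEEEEEEEEE"
Token 5: literal('A'). Output: "EEEEEEEEEEA"
Token 6: literal('S'). Output: "EEEEEEEEEEAS"

Answer: EEEEEEEEEEAS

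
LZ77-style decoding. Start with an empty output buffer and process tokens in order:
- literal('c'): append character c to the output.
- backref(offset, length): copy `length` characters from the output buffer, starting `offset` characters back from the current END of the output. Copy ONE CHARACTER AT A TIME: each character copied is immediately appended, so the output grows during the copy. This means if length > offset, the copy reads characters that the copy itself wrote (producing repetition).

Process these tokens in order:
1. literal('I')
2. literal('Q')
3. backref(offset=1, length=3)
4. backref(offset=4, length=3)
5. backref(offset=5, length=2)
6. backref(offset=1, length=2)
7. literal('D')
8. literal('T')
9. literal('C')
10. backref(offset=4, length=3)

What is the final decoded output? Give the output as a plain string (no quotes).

Token 1: literal('I'). Output: "I"
Token 2: literal('Q'). Output: "IQ"
Token 3: backref(off=1, len=3) (overlapping!). Copied 'QQQ' from pos 1. Output: "IQQQQ"
Token 4: backref(off=4, len=3). Copied 'QQQ' from pos 1. Output: "IQQQQQQQ"
Token 5: backref(off=5, len=2). Copied 'QQ' from pos 3. Output: "IQQQQQQQQQ"
Token 6: backref(off=1, len=2) (overlapping!). Copied 'QQ' from pos 9. Output: "IQQQQQQQQQQQ"
Token 7: literal('D'). Output: "IQQQQQQQQQQQD"
Token 8: literal('T'). Output: "IQQQQQQQQQQQDT"
Token 9: literal('C'). Output: "IQQQQQQQQQQQDTC"
Token 10: backref(off=4, len=3). Copied 'QDT' from pos 11. Output: "IQQQQQQQQQQQDTCQDT"

Answer: IQQQQQQQQQQQDTCQDT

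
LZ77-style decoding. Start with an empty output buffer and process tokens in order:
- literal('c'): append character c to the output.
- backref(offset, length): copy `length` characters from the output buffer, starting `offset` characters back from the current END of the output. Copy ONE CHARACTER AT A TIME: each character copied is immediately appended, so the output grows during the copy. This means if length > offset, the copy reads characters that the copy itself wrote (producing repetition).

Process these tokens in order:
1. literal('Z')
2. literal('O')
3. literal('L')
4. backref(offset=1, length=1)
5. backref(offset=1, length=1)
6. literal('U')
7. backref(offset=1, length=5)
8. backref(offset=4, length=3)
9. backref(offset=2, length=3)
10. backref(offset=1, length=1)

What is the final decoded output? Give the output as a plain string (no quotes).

Answer: ZOLLLUUUUUUUUUUUUU

Derivation:
Token 1: literal('Z'). Output: "Z"
Token 2: literal('O'). Output: "ZO"
Token 3: literal('L'). Output: "ZOL"
Token 4: backref(off=1, len=1). Copied 'L' from pos 2. Output: "ZOLL"
Token 5: backref(off=1, len=1). Copied 'L' from pos 3. Output: "ZOLLL"
Token 6: literal('U'). Output: "ZOLLLU"
Token 7: backref(off=1, len=5) (overlapping!). Copied 'UUUUU' from pos 5. Output: "ZOLLLUUUUUU"
Token 8: backref(off=4, len=3). Copied 'UUU' from pos 7. Output: "ZOLLLUUUUUUUUU"
Token 9: backref(off=2, len=3) (overlapping!). Copied 'UUU' from pos 12. Output: "ZOLLLUUUUUUUUUUUU"
Token 10: backref(off=1, len=1). Copied 'U' from pos 16. Output: "ZOLLLUUUUUUUUUUUUU"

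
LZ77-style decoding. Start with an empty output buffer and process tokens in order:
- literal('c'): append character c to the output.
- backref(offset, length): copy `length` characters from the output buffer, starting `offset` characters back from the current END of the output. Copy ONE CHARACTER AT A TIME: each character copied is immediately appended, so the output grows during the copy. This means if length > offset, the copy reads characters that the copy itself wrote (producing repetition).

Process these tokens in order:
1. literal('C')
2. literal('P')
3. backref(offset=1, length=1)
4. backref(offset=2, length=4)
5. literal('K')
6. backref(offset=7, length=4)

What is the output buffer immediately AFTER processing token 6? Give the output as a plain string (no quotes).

Token 1: literal('C'). Output: "C"
Token 2: literal('P'). Output: "CP"
Token 3: backref(off=1, len=1). Copied 'P' from pos 1. Output: "CPP"
Token 4: backref(off=2, len=4) (overlapping!). Copied 'PPPP' from pos 1. Output: "CPPPPPP"
Token 5: literal('K'). Output: "CPPPPPPK"
Token 6: backref(off=7, len=4). Copied 'PPPP' from pos 1. Output: "CPPPPPPKPPPP"

Answer: CPPPPPPKPPPP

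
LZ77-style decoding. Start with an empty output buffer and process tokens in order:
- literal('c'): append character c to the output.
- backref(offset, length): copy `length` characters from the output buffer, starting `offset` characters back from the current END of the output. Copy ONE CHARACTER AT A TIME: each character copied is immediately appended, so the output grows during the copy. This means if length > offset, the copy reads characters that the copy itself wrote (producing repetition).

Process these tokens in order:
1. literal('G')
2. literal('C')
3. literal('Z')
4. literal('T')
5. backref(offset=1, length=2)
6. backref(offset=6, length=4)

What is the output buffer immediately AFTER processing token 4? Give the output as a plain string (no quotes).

Answer: GCZT

Derivation:
Token 1: literal('G'). Output: "G"
Token 2: literal('C'). Output: "GC"
Token 3: literal('Z'). Output: "GCZ"
Token 4: literal('T'). Output: "GCZT"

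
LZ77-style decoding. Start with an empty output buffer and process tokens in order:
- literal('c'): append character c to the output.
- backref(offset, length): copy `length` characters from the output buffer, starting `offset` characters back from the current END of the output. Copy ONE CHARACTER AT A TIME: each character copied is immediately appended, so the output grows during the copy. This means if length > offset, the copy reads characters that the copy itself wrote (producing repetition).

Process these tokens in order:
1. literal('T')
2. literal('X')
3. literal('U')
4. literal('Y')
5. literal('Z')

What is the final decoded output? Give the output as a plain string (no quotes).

Answer: TXUYZ

Derivation:
Token 1: literal('T'). Output: "T"
Token 2: literal('X'). Output: "TX"
Token 3: literal('U'). Output: "TXU"
Token 4: literal('Y'). Output: "TXUY"
Token 5: literal('Z'). Output: "TXUYZ"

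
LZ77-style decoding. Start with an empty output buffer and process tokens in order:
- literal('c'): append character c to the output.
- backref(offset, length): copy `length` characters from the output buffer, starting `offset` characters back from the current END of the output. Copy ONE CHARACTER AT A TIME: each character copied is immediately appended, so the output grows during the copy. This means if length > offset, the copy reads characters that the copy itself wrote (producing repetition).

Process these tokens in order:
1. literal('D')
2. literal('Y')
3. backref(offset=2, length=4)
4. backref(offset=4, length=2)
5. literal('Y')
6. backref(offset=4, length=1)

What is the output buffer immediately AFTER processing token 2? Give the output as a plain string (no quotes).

Answer: DY

Derivation:
Token 1: literal('D'). Output: "D"
Token 2: literal('Y'). Output: "DY"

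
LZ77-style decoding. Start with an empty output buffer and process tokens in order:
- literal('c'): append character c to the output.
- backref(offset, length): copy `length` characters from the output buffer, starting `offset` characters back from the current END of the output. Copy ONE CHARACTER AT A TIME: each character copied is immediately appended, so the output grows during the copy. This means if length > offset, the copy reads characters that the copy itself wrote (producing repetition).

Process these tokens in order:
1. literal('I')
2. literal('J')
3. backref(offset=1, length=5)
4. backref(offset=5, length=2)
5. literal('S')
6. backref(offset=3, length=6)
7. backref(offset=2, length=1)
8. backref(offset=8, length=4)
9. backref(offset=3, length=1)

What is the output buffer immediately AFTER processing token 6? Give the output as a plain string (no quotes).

Token 1: literal('I'). Output: "I"
Token 2: literal('J'). Output: "IJ"
Token 3: backref(off=1, len=5) (overlapping!). Copied 'JJJJJ' from pos 1. Output: "IJJJJJJ"
Token 4: backref(off=5, len=2). Copied 'JJ' from pos 2. Output: "IJJJJJJJJ"
Token 5: literal('S'). Output: "IJJJJJJJJS"
Token 6: backref(off=3, len=6) (overlapping!). Copied 'JJSJJS' from pos 7. Output: "IJJJJJJJJSJJSJJS"

Answer: IJJJJJJJJSJJSJJS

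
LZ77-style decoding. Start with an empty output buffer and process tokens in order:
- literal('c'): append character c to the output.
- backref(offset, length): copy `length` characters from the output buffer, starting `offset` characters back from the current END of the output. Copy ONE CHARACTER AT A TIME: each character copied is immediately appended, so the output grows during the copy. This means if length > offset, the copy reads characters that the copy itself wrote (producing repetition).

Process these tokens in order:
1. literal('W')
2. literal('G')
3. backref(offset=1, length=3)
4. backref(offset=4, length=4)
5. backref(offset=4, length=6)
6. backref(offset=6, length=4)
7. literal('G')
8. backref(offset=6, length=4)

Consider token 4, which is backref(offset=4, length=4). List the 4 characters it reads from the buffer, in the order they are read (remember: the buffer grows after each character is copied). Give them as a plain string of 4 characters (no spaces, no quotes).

Answer: GGGG

Derivation:
Token 1: literal('W'). Output: "W"
Token 2: literal('G'). Output: "WG"
Token 3: backref(off=1, len=3) (overlapping!). Copied 'GGG' from pos 1. Output: "WGGGG"
Token 4: backref(off=4, len=4). Buffer before: "WGGGG" (len 5)
  byte 1: read out[1]='G', append. Buffer now: "WGGGGG"
  byte 2: read out[2]='G', append. Buffer now: "WGGGGGG"
  byte 3: read out[3]='G', append. Buffer now: "WGGGGGGG"
  byte 4: read out[4]='G', append. Buffer now: "WGGGGGGGG"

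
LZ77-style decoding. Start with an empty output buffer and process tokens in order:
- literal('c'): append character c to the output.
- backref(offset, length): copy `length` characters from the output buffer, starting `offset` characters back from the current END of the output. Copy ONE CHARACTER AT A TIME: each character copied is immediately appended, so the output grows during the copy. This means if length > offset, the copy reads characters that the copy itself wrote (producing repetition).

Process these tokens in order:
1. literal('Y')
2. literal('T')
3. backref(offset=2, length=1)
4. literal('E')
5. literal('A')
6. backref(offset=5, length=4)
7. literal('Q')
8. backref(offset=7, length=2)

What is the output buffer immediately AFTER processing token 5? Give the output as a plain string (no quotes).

Token 1: literal('Y'). Output: "Y"
Token 2: literal('T'). Output: "YT"
Token 3: backref(off=2, len=1). Copied 'Y' from pos 0. Output: "YTY"
Token 4: literal('E'). Output: "YTYE"
Token 5: literal('A'). Output: "YTYEA"

Answer: YTYEA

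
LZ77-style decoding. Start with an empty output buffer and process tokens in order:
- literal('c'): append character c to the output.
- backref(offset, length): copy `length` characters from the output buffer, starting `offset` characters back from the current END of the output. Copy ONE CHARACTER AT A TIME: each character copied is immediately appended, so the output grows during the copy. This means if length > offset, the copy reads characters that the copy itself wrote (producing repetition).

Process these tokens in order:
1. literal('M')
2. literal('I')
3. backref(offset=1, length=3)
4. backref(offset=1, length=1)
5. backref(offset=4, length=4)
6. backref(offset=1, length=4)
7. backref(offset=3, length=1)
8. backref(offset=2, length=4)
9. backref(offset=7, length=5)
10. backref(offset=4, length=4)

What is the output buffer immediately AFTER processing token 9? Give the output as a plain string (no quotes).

Token 1: literal('M'). Output: "M"
Token 2: literal('I'). Output: "MI"
Token 3: backref(off=1, len=3) (overlapping!). Copied 'III' from pos 1. Output: "MIIII"
Token 4: backref(off=1, len=1). Copied 'I' from pos 4. Output: "MIIIII"
Token 5: backref(off=4, len=4). Copied 'IIII' from pos 2. Output: "MIIIIIIIII"
Token 6: backref(off=1, len=4) (overlapping!). Copied 'IIII' from pos 9. Output: "MIIIIIIIIIIIII"
Token 7: backref(off=3, len=1). Copied 'I' from pos 11. Output: "MIIIIIIIIIIIIII"
Token 8: backref(off=2, len=4) (overlapping!). Copied 'IIII' from pos 13. Output: "MIIIIIIIIIIIIIIIIII"
Token 9: backref(off=7, len=5). Copied 'IIIII' from pos 12. Output: "MIIIIIIIIIIIIIIIIIIIIIII"

Answer: MIIIIIIIIIIIIIIIIIIIIIII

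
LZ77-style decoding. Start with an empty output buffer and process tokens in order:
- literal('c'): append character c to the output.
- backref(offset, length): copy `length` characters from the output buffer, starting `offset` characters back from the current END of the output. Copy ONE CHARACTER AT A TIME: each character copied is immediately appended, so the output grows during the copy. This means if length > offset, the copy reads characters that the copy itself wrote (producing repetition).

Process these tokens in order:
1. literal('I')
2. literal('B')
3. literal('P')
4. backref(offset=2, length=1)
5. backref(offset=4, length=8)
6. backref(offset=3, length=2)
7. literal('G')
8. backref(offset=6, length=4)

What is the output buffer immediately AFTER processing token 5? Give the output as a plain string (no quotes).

Token 1: literal('I'). Output: "I"
Token 2: literal('B'). Output: "IB"
Token 3: literal('P'). Output: "IBP"
Token 4: backref(off=2, len=1). Copied 'B' from pos 1. Output: "IBPB"
Token 5: backref(off=4, len=8) (overlapping!). Copied 'IBPBIBPB' from pos 0. Output: "IBPBIBPBIBPB"

Answer: IBPBIBPBIBPB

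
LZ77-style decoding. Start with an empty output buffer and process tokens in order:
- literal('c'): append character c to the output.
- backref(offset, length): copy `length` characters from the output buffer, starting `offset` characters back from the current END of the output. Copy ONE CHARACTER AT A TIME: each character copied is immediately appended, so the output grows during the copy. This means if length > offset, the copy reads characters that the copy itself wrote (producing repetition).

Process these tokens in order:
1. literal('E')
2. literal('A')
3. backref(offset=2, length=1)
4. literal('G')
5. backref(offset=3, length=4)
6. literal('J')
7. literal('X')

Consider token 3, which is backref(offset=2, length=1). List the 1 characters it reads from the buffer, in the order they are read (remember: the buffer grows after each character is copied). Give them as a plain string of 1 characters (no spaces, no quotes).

Token 1: literal('E'). Output: "E"
Token 2: literal('A'). Output: "EA"
Token 3: backref(off=2, len=1). Buffer before: "EA" (len 2)
  byte 1: read out[0]='E', append. Buffer now: "EAE"

Answer: E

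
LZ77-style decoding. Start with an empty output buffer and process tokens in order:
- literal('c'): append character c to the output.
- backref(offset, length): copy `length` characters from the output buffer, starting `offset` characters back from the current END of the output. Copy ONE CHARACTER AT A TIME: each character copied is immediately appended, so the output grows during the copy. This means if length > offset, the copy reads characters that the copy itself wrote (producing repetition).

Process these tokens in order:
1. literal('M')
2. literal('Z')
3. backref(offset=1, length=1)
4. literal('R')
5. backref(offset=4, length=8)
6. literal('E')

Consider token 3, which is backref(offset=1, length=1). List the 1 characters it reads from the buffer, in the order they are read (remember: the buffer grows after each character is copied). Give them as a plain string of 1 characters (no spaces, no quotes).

Token 1: literal('M'). Output: "M"
Token 2: literal('Z'). Output: "MZ"
Token 3: backref(off=1, len=1). Buffer before: "MZ" (len 2)
  byte 1: read out[1]='Z', append. Buffer now: "MZZ"

Answer: Z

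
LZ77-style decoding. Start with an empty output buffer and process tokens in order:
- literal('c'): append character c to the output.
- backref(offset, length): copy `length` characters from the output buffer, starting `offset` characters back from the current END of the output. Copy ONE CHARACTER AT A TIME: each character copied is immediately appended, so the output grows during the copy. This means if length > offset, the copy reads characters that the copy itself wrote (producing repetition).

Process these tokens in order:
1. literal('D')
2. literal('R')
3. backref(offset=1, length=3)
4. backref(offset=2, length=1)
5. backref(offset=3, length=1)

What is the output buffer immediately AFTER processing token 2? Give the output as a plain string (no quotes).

Token 1: literal('D'). Output: "D"
Token 2: literal('R'). Output: "DR"

Answer: DR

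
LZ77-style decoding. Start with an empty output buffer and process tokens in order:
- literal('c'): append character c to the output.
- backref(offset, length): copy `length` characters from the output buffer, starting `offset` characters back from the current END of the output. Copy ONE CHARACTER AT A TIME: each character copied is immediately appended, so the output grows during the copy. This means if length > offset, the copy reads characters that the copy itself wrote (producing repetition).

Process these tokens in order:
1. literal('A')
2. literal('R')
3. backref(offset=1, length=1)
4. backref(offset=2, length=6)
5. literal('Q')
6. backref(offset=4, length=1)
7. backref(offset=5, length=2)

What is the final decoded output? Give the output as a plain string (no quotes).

Answer: ARRRRRRRRQRRR

Derivation:
Token 1: literal('A'). Output: "A"
Token 2: literal('R'). Output: "AR"
Token 3: backref(off=1, len=1). Copied 'R' from pos 1. Output: "ARR"
Token 4: backref(off=2, len=6) (overlapping!). Copied 'RRRRRR' from pos 1. Output: "ARRRRRRRR"
Token 5: literal('Q'). Output: "ARRRRRRRRQ"
Token 6: backref(off=4, len=1). Copied 'R' from pos 6. Output: "ARRRRRRRRQR"
Token 7: backref(off=5, len=2). Copied 'RR' from pos 6. Output: "ARRRRRRRRQRRR"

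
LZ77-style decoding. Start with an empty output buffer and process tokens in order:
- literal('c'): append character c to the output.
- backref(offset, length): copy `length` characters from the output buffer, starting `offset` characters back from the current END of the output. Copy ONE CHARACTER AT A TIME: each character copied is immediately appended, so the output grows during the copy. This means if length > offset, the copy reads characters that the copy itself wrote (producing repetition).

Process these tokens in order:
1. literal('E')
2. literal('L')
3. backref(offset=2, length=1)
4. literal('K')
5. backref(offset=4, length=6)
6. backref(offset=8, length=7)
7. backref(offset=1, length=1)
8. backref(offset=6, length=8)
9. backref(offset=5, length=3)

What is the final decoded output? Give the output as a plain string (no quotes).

Token 1: literal('E'). Output: "E"
Token 2: literal('L'). Output: "EL"
Token 3: backref(off=2, len=1). Copied 'E' from pos 0. Output: "ELE"
Token 4: literal('K'). Output: "ELEK"
Token 5: backref(off=4, len=6) (overlapping!). Copied 'ELEKEL' from pos 0. Output: "ELEKELEKEL"
Token 6: backref(off=8, len=7). Copied 'EKELEKE' from pos 2. Output: "ELEKELEKELEKELEKE"
Token 7: backref(off=1, len=1). Copied 'E' from pos 16. Output: "ELEKELEKELEKELEKEE"
Token 8: backref(off=6, len=8) (overlapping!). Copied 'ELEKEEEL' from pos 12. Output: "ELEKELEKELEKELEKEEELEKEEEL"
Token 9: backref(off=5, len=3). Copied 'KEE' from pos 21. Output: "ELEKELEKELEKELEKEEELEKEEELKEE"

Answer: ELEKELEKELEKELEKEEELEKEEELKEE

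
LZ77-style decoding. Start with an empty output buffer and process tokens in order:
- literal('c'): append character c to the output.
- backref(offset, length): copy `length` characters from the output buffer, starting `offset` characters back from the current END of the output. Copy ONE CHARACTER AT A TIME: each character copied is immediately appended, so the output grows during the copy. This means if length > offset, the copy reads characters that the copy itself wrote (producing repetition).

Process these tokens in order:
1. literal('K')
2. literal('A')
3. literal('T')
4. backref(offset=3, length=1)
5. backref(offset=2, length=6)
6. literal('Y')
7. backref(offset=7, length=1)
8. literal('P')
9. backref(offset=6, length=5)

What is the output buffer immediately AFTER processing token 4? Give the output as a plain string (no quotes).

Token 1: literal('K'). Output: "K"
Token 2: literal('A'). Output: "KA"
Token 3: literal('T'). Output: "KAT"
Token 4: backref(off=3, len=1). Copied 'K' from pos 0. Output: "KATK"

Answer: KATK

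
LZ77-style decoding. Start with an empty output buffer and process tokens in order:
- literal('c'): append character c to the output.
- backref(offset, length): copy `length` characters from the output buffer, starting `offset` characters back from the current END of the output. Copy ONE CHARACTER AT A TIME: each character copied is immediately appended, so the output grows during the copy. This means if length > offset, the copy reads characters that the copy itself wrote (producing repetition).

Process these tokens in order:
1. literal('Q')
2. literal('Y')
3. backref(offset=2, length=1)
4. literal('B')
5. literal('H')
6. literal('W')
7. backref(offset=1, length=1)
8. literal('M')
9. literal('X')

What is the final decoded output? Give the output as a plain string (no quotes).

Answer: QYQBHWWMX

Derivation:
Token 1: literal('Q'). Output: "Q"
Token 2: literal('Y'). Output: "QY"
Token 3: backref(off=2, len=1). Copied 'Q' from pos 0. Output: "QYQ"
Token 4: literal('B'). Output: "QYQB"
Token 5: literal('H'). Output: "QYQBH"
Token 6: literal('W'). Output: "QYQBHW"
Token 7: backref(off=1, len=1). Copied 'W' from pos 5. Output: "QYQBHWW"
Token 8: literal('M'). Output: "QYQBHWWM"
Token 9: literal('X'). Output: "QYQBHWWMX"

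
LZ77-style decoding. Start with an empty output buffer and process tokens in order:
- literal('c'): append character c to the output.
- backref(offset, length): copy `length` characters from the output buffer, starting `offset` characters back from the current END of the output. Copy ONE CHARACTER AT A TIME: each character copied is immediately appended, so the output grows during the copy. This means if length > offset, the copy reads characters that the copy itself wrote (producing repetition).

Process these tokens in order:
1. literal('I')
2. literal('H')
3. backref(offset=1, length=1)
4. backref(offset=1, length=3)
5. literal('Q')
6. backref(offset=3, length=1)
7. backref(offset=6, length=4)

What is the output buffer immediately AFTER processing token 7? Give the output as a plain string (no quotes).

Answer: IHHHHHQHHHHH

Derivation:
Token 1: literal('I'). Output: "I"
Token 2: literal('H'). Output: "IH"
Token 3: backref(off=1, len=1). Copied 'H' from pos 1. Output: "IHH"
Token 4: backref(off=1, len=3) (overlapping!). Copied 'HHH' from pos 2. Output: "IHHHHH"
Token 5: literal('Q'). Output: "IHHHHHQ"
Token 6: backref(off=3, len=1). Copied 'H' from pos 4. Output: "IHHHHHQH"
Token 7: backref(off=6, len=4). Copied 'HHHH' from pos 2. Output: "IHHHHHQHHHHH"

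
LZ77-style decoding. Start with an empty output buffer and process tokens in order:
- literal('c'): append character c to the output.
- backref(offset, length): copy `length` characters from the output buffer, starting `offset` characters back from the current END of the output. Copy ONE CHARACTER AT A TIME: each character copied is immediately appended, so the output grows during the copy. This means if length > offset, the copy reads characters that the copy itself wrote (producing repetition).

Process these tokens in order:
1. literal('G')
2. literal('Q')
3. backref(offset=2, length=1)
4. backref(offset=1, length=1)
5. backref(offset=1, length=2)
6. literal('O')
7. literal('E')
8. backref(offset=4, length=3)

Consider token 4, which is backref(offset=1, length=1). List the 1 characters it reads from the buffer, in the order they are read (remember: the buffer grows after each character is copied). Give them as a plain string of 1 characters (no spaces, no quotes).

Token 1: literal('G'). Output: "G"
Token 2: literal('Q'). Output: "GQ"
Token 3: backref(off=2, len=1). Copied 'G' from pos 0. Output: "GQG"
Token 4: backref(off=1, len=1). Buffer before: "GQG" (len 3)
  byte 1: read out[2]='G', append. Buffer now: "GQGG"

Answer: G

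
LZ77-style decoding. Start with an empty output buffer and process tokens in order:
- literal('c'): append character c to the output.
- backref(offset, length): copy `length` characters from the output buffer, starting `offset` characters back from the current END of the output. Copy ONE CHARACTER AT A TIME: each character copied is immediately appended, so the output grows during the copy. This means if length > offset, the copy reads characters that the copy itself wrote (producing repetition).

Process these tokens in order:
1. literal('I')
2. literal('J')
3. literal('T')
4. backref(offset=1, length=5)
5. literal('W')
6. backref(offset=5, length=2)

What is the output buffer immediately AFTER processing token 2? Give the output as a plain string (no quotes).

Answer: IJ

Derivation:
Token 1: literal('I'). Output: "I"
Token 2: literal('J'). Output: "IJ"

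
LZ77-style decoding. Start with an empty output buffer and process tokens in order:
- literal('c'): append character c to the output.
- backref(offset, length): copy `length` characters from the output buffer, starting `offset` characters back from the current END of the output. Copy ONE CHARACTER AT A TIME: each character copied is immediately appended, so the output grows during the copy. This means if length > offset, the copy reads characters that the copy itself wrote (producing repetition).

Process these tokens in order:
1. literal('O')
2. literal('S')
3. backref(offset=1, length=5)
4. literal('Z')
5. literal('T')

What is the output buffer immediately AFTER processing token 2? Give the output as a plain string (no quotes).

Answer: OS

Derivation:
Token 1: literal('O'). Output: "O"
Token 2: literal('S'). Output: "OS"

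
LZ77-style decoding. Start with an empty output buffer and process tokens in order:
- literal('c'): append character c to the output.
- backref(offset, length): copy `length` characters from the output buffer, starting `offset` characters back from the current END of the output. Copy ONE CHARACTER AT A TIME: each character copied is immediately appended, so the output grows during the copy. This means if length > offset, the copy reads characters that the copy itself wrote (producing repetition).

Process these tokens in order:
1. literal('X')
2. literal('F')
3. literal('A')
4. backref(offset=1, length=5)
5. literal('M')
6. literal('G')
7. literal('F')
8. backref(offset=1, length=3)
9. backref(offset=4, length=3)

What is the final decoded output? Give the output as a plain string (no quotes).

Answer: XFAAAAAAMGFFFFFFF

Derivation:
Token 1: literal('X'). Output: "X"
Token 2: literal('F'). Output: "XF"
Token 3: literal('A'). Output: "XFA"
Token 4: backref(off=1, len=5) (overlapping!). Copied 'AAAAA' from pos 2. Output: "XFAAAAAA"
Token 5: literal('M'). Output: "XFAAAAAAM"
Token 6: literal('G'). Output: "XFAAAAAAMG"
Token 7: literal('F'). Output: "XFAAAAAAMGF"
Token 8: backref(off=1, len=3) (overlapping!). Copied 'FFF' from pos 10. Output: "XFAAAAAAMGFFFF"
Token 9: backref(off=4, len=3). Copied 'FFF' from pos 10. Output: "XFAAAAAAMGFFFFFFF"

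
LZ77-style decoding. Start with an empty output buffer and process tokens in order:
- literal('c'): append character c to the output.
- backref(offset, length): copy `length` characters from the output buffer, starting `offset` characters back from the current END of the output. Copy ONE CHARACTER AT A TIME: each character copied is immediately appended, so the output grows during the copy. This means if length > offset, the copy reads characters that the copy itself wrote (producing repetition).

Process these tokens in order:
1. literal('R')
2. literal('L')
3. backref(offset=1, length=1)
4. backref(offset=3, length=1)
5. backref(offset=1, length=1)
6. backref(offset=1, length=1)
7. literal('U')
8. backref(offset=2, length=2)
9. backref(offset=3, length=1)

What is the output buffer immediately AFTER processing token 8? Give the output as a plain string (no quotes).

Answer: RLLRRRURU

Derivation:
Token 1: literal('R'). Output: "R"
Token 2: literal('L'). Output: "RL"
Token 3: backref(off=1, len=1). Copied 'L' from pos 1. Output: "RLL"
Token 4: backref(off=3, len=1). Copied 'R' from pos 0. Output: "RLLR"
Token 5: backref(off=1, len=1). Copied 'R' from pos 3. Output: "RLLRR"
Token 6: backref(off=1, len=1). Copied 'R' from pos 4. Output: "RLLRRR"
Token 7: literal('U'). Output: "RLLRRRU"
Token 8: backref(off=2, len=2). Copied 'RU' from pos 5. Output: "RLLRRRURU"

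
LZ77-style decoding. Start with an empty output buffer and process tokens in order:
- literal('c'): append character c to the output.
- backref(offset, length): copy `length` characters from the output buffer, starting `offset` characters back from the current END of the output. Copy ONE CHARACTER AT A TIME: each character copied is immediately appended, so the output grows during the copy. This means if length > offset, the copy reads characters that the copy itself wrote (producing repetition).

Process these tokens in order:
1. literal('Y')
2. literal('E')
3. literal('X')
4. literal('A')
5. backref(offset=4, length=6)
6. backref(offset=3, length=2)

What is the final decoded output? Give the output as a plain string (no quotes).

Token 1: literal('Y'). Output: "Y"
Token 2: literal('E'). Output: "YE"
Token 3: literal('X'). Output: "YEX"
Token 4: literal('A'). Output: "YEXA"
Token 5: backref(off=4, len=6) (overlapping!). Copied 'YEXAYE' from pos 0. Output: "YEXAYEXAYE"
Token 6: backref(off=3, len=2). Copied 'AY' from pos 7. Output: "YEXAYEXAYEAY"

Answer: YEXAYEXAYEAY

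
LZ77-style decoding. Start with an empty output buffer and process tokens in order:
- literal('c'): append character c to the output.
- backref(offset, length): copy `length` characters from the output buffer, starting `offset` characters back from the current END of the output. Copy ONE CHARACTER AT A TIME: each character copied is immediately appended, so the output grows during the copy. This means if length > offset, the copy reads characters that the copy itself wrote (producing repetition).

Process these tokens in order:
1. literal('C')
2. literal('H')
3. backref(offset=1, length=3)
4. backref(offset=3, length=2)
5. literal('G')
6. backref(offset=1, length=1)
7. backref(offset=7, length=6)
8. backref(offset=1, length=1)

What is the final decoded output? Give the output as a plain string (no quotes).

Answer: CHHHHHHGGHHHHHGG

Derivation:
Token 1: literal('C'). Output: "C"
Token 2: literal('H'). Output: "CH"
Token 3: backref(off=1, len=3) (overlapping!). Copied 'HHH' from pos 1. Output: "CHHHH"
Token 4: backref(off=3, len=2). Copied 'HH' from pos 2. Output: "CHHHHHH"
Token 5: literal('G'). Output: "CHHHHHHG"
Token 6: backref(off=1, len=1). Copied 'G' from pos 7. Output: "CHHHHHHGG"
Token 7: backref(off=7, len=6). Copied 'HHHHHG' from pos 2. Output: "CHHHHHHGGHHHHHG"
Token 8: backref(off=1, len=1). Copied 'G' from pos 14. Output: "CHHHHHHGGHHHHHGG"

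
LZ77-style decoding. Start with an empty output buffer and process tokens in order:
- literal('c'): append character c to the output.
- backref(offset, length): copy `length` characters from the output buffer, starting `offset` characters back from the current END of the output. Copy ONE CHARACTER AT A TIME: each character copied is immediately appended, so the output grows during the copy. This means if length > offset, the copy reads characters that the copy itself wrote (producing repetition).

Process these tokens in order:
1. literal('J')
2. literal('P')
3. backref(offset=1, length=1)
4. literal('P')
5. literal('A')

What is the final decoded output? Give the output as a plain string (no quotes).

Token 1: literal('J'). Output: "J"
Token 2: literal('P'). Output: "JP"
Token 3: backref(off=1, len=1). Copied 'P' from pos 1. Output: "JPP"
Token 4: literal('P'). Output: "JPPP"
Token 5: literal('A'). Output: "JPPPA"

Answer: JPPPA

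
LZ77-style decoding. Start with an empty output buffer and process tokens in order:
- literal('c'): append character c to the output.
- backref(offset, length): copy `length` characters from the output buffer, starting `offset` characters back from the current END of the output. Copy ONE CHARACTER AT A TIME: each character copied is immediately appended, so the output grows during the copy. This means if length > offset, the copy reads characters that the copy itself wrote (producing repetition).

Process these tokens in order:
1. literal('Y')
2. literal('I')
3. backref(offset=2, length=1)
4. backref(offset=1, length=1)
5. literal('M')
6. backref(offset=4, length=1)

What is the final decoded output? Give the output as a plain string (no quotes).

Token 1: literal('Y'). Output: "Y"
Token 2: literal('I'). Output: "YI"
Token 3: backref(off=2, len=1). Copied 'Y' from pos 0. Output: "YIY"
Token 4: backref(off=1, len=1). Copied 'Y' from pos 2. Output: "YIYY"
Token 5: literal('M'). Output: "YIYYM"
Token 6: backref(off=4, len=1). Copied 'I' from pos 1. Output: "YIYYMI"

Answer: YIYYMI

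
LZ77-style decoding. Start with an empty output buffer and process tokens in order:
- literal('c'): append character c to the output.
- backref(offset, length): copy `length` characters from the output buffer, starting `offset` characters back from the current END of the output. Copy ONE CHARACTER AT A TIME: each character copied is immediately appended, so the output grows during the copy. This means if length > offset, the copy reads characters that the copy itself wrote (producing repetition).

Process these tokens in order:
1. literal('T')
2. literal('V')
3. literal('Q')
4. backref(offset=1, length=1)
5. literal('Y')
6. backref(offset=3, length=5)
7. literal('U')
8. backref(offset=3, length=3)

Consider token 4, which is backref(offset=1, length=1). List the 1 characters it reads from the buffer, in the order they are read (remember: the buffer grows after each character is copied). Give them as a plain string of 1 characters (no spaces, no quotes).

Answer: Q

Derivation:
Token 1: literal('T'). Output: "T"
Token 2: literal('V'). Output: "TV"
Token 3: literal('Q'). Output: "TVQ"
Token 4: backref(off=1, len=1). Buffer before: "TVQ" (len 3)
  byte 1: read out[2]='Q', append. Buffer now: "TVQQ"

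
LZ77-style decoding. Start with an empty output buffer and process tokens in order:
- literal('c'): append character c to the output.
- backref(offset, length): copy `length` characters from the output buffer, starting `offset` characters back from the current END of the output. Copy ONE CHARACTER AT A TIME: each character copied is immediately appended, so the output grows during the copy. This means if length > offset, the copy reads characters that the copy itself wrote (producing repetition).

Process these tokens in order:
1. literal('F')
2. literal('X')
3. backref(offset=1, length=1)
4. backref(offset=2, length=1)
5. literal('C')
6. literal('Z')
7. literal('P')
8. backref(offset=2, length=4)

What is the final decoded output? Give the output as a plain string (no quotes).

Answer: FXXXCZPZPZP

Derivation:
Token 1: literal('F'). Output: "F"
Token 2: literal('X'). Output: "FX"
Token 3: backref(off=1, len=1). Copied 'X' from pos 1. Output: "FXX"
Token 4: backref(off=2, len=1). Copied 'X' from pos 1. Output: "FXXX"
Token 5: literal('C'). Output: "FXXXC"
Token 6: literal('Z'). Output: "FXXXCZ"
Token 7: literal('P'). Output: "FXXXCZP"
Token 8: backref(off=2, len=4) (overlapping!). Copied 'ZPZP' from pos 5. Output: "FXXXCZPZPZP"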